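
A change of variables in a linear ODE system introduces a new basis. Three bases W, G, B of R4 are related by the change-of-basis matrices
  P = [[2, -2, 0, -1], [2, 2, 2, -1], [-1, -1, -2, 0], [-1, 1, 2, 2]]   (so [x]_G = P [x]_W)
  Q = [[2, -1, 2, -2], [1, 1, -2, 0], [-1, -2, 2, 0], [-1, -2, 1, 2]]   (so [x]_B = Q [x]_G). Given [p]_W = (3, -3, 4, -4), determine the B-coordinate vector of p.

First [p]_G = P [p]_W = (16, 12, -8, -6).
Then [p]_B = Q [p]_G = (16, 44, -56, -60).

(16, 44, -56, -60)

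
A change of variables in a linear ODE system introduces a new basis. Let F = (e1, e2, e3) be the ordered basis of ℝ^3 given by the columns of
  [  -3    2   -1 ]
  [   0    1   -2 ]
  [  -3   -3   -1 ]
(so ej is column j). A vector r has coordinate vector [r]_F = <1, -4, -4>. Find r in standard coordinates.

r = M [r]_F, where M has columns e1, ..., e3.
Carrying out the matrix-vector product, r = <-7, 4, 13>.

<-7, 4, 13>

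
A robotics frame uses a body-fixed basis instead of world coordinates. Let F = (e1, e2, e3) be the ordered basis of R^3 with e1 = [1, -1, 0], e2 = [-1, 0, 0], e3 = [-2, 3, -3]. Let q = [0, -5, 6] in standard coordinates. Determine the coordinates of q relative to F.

[-1, 3, -2]

Write q = c_1 e1 + ... + c_3 e3 and solve for the c_i.
Gaussian elimination on [M | q] yields c = (-1, 3, -2).
Check: -e1 + 3e2 - 2e3 = [0, -5, 6].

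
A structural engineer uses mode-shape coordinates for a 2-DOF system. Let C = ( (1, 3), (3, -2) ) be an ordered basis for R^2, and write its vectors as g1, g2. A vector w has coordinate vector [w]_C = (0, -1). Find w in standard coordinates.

The coordinates say w = 0·g1 - g2; adding the scaled basis vectors gives (-3, 2).

(-3, 2)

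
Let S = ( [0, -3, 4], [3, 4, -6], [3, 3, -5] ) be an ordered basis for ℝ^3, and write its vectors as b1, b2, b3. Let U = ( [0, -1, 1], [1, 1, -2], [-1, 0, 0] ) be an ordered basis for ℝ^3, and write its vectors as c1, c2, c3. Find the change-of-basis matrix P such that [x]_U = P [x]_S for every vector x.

[[2, -2, -1], [-1, 2, 2], [-1, -1, -1]]

Take x = bj: its S-coordinates are the j-th standard unit vector, so P e_j — column j of P — equals [bj]_U.
b1 = 2c1 - c2 - c3, giving column 1 = [2, -1, -1]; repeating for each j gives P = [[2, -2, -1], [-1, 2, 2], [-1, -1, -1]].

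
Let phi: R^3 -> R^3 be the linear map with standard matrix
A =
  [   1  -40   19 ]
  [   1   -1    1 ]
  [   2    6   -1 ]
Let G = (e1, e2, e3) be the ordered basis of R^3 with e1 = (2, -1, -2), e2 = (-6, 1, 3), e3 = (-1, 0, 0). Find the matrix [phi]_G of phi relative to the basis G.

The j-th column of [phi]_G is [phi(ej)]_G.
phi(e1) = A e1 = (4, 1, 0) = -3e1 - 2e2 + 2e3, so column 1 is (-3, -2, 2).
Repeating for e2, e3 and assembling the columns gives [[-3, 3, 1], [-2, -1, 0], [2, 1, 3]].

[[-3, 3, 1], [-2, -1, 0], [2, 1, 3]]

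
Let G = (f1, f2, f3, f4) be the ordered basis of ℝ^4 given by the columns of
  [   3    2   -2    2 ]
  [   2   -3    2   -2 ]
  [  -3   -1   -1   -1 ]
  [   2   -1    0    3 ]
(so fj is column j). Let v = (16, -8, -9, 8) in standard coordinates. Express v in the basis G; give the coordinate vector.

(2, 2, -1, 2)

Write v = c_1 f1 + ... + c_4 f4 and solve for the c_i.
Solving this 4x4 system gives c = (2, 2, -1, 2).
Check: 2f1 + 2f2 - f3 + 2f4 = (16, -8, -9, 8).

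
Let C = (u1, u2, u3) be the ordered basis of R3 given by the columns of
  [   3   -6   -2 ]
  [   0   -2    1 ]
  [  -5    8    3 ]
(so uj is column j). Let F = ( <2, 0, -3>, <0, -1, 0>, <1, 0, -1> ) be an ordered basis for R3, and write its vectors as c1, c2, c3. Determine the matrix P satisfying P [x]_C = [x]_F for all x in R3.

Column j of P is [uj]_F, since P maps C-coordinates to F-coordinates.
Expressing u1 in F: u1 = 2c1 + 0·c2 - c3, so column 1 of P is <2, 0, -1>.
Doing the same for each uj gives P = [[2, -2, -1], [0, 2, -1], [-1, -2, 0]].

[[2, -2, -1], [0, 2, -1], [-1, -2, 0]]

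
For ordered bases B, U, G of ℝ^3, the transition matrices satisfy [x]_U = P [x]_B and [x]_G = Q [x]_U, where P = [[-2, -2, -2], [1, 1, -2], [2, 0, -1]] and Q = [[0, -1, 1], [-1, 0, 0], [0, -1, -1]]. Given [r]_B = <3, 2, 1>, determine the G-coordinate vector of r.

Apply P to get U-coordinates <-12, 3, 5>, then Q to get G-coordinates.
The result is [r]_G = <2, 12, -8>.

<2, 12, -8>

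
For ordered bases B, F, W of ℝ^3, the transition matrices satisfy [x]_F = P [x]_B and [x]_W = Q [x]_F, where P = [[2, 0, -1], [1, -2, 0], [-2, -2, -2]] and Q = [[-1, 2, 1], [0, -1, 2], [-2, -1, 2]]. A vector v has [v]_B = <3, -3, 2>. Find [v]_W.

First [v]_F = P [v]_B = <4, 9, -4>.
Then [v]_W = Q [v]_F = <10, -17, -25>.

<10, -17, -25>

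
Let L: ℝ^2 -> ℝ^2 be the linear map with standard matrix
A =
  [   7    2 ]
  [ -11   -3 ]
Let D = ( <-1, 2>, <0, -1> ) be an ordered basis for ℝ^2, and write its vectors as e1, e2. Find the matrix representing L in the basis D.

[[3, 2], [1, 1]]

The j-th column of [L]_D is [L(ej)]_D.
L(e1) = A e1 = <-3, 5> = 3e1 + e2, so column 1 is <3, 1>.
Repeating for e2 and assembling the columns gives [[3, 2], [1, 1]].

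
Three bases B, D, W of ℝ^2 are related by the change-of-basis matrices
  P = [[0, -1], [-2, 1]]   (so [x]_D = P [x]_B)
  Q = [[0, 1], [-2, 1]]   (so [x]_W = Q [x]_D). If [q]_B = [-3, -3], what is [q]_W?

[3, -3]

Composing the changes, [q]_W = Q P [q]_B.
Q P = [[-2, 1], [-2, 3]]; applying this to [-3, -3] gives [3, -3].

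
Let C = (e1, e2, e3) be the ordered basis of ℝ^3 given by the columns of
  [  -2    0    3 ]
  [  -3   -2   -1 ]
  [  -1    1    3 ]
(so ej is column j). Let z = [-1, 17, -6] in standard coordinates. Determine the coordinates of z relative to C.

Write z = c_1 e1 + ... + c_3 e3 and solve for the c_i.
Gaussian elimination on [M | z] yields c = (-4, -1, -3).
Check: -4e1 - e2 - 3e3 = [-1, 17, -6].

[-4, -1, -3]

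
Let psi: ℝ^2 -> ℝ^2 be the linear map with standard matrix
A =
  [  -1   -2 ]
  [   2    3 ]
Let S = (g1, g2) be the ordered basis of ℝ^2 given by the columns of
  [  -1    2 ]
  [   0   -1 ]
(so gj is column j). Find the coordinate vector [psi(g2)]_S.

Column 2 of [psi]_S is the S-coordinate vector of psi(g2).
In standard coordinates psi(g2) = A g2 = (0, 1).
Converting to S: (0, 1) = -2g1 - g2, so the coordinate vector is (-2, -1).

(-2, -1)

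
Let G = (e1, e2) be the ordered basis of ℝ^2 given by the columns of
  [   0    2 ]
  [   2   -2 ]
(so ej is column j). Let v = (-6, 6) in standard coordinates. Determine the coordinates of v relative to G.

[v]_G is the unique c with M c = v, where M has columns e1, e2.
System: 0c_1 + 2c_2 = -6, 2c_1 - 2c_2 = 6; solving gives c_1 = 0, c_2 = -3.
Check: 0·e1 - 3e2 = (-6, 6).

(0, -3)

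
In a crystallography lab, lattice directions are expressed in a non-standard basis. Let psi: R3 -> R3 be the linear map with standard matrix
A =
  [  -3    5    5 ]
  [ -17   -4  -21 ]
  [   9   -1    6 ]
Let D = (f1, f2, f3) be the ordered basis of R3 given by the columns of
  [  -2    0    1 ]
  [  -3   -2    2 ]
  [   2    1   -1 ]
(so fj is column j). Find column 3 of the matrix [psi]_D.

Column 3 of [psi]_D is the D-coordinate vector of psi(f3).
In standard coordinates psi(f3) = A f3 = <2, -4, 1>.
Converting to D: <2, -4, 1> = -2f1 + 3f2 - 2f3, so the coordinate vector is <-2, 3, -2>.

<-2, 3, -2>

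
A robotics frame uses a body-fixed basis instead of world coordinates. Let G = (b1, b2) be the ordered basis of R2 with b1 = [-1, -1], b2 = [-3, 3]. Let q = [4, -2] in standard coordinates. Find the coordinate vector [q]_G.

[-1, -1]

We seek scalars with c_1 b1 + c_2 b2 = q; equivalently solve M c = q where the columns of M are b1, b2.
System: -c_1 - 3c_2 = 4, -c_1 + 3c_2 = -2; solving gives c_1 = -1, c_2 = -1.
Check: -b1 - b2 = [4, -2].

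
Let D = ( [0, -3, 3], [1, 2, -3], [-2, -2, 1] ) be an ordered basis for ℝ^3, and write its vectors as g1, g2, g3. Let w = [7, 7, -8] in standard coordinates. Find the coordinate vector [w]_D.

Write w = c_1 g1 + ... + c_3 g3 and solve for the c_i.
Row-reducing the augmented matrix [M | w] gives c = (1, 3, -2).
Check: g1 + 3g2 - 2g3 = [7, 7, -8].

[1, 3, -2]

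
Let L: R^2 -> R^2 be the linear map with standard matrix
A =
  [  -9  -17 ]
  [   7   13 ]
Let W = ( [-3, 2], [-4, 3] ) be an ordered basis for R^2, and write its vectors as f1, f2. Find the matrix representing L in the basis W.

Let P have columns f1, f2. Then [L]_W = P^(-1) A P.
Here det P = -1, so P^(-1) is integer; computing A P first and then P^(-1)(A P) gives [[1, 1], [1, 3]].

[[1, 1], [1, 3]]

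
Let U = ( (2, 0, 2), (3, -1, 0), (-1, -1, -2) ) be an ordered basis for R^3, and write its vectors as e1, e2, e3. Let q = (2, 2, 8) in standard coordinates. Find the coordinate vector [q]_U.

Write q = c_1 e1 + ... + c_3 e3 and solve for the c_i.
Row-reducing the augmented matrix [M | q] gives c = (4, -2, 0).
Check: 4e1 - 2e2 + 0·e3 = (2, 2, 8).

(4, -2, 0)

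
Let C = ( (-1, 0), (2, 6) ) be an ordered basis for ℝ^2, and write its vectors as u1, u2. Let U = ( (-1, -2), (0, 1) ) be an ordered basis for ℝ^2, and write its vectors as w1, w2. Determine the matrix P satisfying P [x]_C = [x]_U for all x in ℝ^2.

[[1, -2], [2, 2]]

Let M have columns uj and N have columns wj. Then for every x, N [x]_U = x = M [x]_C, so P = N^(-1) M.
Since det N = -1, N^(-1) has integer entries; multiplying gives P = [[1, -2], [2, 2]].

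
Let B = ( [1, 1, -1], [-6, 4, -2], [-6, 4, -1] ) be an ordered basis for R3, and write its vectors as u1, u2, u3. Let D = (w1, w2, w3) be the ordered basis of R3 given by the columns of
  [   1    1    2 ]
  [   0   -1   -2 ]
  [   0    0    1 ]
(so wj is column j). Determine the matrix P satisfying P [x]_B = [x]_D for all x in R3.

[[2, -2, -2], [1, 0, -2], [-1, -2, -1]]

Column j of P is [uj]_D, since P maps B-coordinates to D-coordinates.
Expressing u1 in D: u1 = 2w1 + w2 - w3, so column 1 of P is [2, 1, -1].
Doing the same for each uj gives P = [[2, -2, -2], [1, 0, -2], [-1, -2, -1]].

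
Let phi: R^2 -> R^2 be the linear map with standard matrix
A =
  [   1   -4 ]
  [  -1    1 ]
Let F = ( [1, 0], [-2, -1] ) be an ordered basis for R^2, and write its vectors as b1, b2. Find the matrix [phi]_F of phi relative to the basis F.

Let P have columns b1, b2. Then [phi]_F = P^(-1) A P.
Here det P = -1, so P^(-1) is integer; computing A P first and then P^(-1)(A P) gives [[3, 0], [1, -1]].

[[3, 0], [1, -1]]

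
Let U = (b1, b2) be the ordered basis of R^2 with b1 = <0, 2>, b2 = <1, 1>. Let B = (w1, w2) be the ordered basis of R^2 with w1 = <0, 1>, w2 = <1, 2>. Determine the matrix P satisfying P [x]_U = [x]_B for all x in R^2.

[[2, -1], [0, 1]]

Take x = bj: its U-coordinates are the j-th standard unit vector, so P e_j — column j of P — equals [bj]_B.
b1 = 2w1 + 0·w2, giving column 1 = <2, 0>; repeating for each j gives P = [[2, -1], [0, 1]].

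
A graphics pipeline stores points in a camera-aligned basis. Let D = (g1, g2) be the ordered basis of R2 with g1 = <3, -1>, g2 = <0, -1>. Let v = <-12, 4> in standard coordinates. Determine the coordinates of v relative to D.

<-4, 0>

We seek scalars with c_1 g1 + c_2 g2 = v; equivalently solve M c = v where the columns of M are g1, g2.
System: 3c_1 + 0c_2 = -12, -c_1 - c_2 = 4; solving gives c_1 = -4, c_2 = 0.
Check: -4g1 + 0·g2 = <-12, 4>.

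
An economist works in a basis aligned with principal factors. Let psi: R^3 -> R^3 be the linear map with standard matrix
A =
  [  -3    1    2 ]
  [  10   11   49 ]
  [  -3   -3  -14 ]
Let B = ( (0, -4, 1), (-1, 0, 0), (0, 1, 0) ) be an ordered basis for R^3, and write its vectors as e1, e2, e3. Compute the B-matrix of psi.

[[-2, 3, -3], [2, -3, -1], [-3, 2, -1]]

Let P have columns e1, ..., e3. Then [psi]_B = P^(-1) A P.
Here det P = -1, so P^(-1) is integer; computing A P first and then P^(-1)(A P) gives [[-2, 3, -3], [2, -3, -1], [-3, 2, -1]].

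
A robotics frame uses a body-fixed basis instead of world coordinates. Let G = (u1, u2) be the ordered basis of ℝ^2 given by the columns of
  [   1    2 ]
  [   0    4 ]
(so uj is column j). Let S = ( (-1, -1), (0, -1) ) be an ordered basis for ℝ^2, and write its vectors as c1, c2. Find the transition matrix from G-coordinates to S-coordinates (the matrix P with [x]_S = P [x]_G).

[[-1, -2], [1, -2]]

Take x = uj: its G-coordinates are the j-th standard unit vector, so P e_j — column j of P — equals [uj]_S.
u1 = -c1 + c2, giving column 1 = (-1, 1); repeating for each j gives P = [[-1, -2], [1, -2]].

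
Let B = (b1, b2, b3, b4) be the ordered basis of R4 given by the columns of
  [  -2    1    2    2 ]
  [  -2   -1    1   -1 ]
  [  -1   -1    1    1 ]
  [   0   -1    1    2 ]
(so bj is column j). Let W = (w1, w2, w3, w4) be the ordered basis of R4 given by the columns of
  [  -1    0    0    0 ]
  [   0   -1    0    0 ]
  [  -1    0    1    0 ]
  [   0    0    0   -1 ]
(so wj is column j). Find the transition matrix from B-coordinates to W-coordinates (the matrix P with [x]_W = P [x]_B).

Let M have columns bj and N have columns wj. Then for every x, N [x]_W = x = M [x]_B, so P = N^(-1) M.
Since det N = -1, N^(-1) has integer entries; multiplying gives P = [[2, -1, -2, -2], [2, 1, -1, 1], [1, -2, -1, -1], [0, 1, -1, -2]].

[[2, -1, -2, -2], [2, 1, -1, 1], [1, -2, -1, -1], [0, 1, -1, -2]]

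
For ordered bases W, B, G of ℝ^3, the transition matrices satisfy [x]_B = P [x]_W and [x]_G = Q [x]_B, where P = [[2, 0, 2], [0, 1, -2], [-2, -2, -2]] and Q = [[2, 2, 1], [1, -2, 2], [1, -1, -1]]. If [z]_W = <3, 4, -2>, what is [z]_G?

<10, -34, 4>

First [z]_B = P [z]_W = <2, 8, -10>.
Then [z]_G = Q [z]_B = <10, -34, 4>.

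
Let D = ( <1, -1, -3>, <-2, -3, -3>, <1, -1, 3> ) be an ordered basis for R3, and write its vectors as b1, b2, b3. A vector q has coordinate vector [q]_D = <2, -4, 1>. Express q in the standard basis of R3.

<11, 9, 9>

The coordinates say q = 2b1 - 4b2 + b3; adding the scaled basis vectors gives <11, 9, 9>.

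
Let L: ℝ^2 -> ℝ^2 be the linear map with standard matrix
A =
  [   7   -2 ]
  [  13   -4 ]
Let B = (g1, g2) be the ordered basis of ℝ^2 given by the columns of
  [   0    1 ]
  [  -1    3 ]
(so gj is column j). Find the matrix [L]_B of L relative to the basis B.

The j-th column of [L]_B is [L(gj)]_B.
L(g1) = A g1 = [2, 4] = 2g1 + 2g2, so column 1 is [2, 2].
Repeating for g2 and assembling the columns gives [[2, 2], [2, 1]].

[[2, 2], [2, 1]]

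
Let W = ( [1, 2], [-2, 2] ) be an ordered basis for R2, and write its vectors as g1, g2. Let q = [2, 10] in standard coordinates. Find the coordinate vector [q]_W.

[q]_W is the unique c with M c = q, where M has columns g1, g2.
System: c_1 - 2c_2 = 2, 2c_1 + 2c_2 = 10; solving gives c_1 = 4, c_2 = 1.
Check: 4g1 + g2 = [2, 10].

[4, 1]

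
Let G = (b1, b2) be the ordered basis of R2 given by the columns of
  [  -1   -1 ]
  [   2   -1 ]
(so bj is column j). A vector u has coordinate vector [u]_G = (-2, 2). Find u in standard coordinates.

(0, -6)

By definition u = -2b1 + 2b2.
Summing componentwise gives (0, -6).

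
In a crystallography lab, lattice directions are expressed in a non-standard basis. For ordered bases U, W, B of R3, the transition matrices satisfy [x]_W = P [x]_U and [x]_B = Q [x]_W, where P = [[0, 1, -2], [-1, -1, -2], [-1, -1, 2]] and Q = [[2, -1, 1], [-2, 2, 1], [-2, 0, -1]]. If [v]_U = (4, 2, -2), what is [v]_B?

Composing the changes, [v]_B = Q P [v]_U.
Q P = [[0, 2, 0], [-3, -5, 2], [1, -1, 2]]; applying this to (4, 2, -2) gives (4, -26, -2).

(4, -26, -2)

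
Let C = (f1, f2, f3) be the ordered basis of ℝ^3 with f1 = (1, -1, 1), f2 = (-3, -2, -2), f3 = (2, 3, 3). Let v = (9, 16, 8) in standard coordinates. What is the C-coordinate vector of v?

We seek scalars with c_1 f1 + ... + c_3 f3 = v; equivalently solve M c = v where the columns of M are f1, ..., f3.
Solving this 3x3 system gives c = (-4, -3, 2).
Check: -4f1 - 3f2 + 2f3 = (9, 16, 8).

(-4, -3, 2)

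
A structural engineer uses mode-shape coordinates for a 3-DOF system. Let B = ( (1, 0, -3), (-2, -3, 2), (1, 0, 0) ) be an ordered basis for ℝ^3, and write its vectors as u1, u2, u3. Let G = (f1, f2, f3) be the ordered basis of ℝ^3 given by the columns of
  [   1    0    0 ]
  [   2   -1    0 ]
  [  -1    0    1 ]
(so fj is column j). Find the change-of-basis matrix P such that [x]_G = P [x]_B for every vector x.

Take x = uj: its B-coordinates are the j-th standard unit vector, so P e_j — column j of P — equals [uj]_G.
u1 = f1 + 2f2 - 2f3, giving column 1 = (1, 2, -2); repeating for each j gives P = [[1, -2, 1], [2, -1, 2], [-2, 0, 1]].

[[1, -2, 1], [2, -1, 2], [-2, 0, 1]]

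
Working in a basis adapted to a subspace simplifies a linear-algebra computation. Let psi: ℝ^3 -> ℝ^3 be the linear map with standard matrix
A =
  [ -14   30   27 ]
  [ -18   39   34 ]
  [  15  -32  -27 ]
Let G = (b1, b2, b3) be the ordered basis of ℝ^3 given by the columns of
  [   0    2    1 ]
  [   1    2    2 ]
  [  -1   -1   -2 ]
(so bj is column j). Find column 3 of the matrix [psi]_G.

Column 3 of [psi]_G is the G-coordinate vector of psi(b3).
In standard coordinates psi(b3) = A b3 = [-8, -8, 5].
Converting to G: [-8, -8, 5] = 2b1 - 3b2 - 2b3, so the coordinate vector is [2, -3, -2].

[2, -3, -2]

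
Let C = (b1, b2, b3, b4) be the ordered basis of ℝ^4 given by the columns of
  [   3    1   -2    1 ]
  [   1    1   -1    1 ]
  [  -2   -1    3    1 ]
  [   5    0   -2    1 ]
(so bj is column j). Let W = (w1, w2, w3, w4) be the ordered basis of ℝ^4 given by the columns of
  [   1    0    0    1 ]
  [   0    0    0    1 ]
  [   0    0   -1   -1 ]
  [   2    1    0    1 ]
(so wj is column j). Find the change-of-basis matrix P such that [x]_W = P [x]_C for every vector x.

Column j of P is [bj]_W, since P maps C-coordinates to W-coordinates.
Expressing b1 in W: b1 = 2w1 + 0·w2 + w3 + w4, so column 1 of P is (2, 0, 1, 1).
Doing the same for each bj gives P = [[2, 0, -1, 0], [0, -1, 1, 0], [1, 0, -2, -2], [1, 1, -1, 1]].

[[2, 0, -1, 0], [0, -1, 1, 0], [1, 0, -2, -2], [1, 1, -1, 1]]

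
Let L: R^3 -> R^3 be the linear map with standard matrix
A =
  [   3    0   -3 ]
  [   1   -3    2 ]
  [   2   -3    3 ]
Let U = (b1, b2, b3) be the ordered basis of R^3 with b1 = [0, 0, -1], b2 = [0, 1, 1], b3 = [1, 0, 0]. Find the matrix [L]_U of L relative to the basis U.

[[1, -1, -1], [-2, -1, 1], [3, -3, 3]]

The j-th column of [L]_U is [L(bj)]_U.
L(b1) = A b1 = [3, -2, -3] = b1 - 2b2 + 3b3, so column 1 is [1, -2, 3].
Repeating for b2, b3 and assembling the columns gives [[1, -1, -1], [-2, -1, 1], [3, -3, 3]].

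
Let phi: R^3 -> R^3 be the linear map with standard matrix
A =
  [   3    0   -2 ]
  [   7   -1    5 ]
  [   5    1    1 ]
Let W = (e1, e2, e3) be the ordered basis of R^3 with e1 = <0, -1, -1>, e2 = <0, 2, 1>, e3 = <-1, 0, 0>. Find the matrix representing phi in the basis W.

The j-th column of [phi]_W is [phi(ej)]_W.
phi(e1) = A e1 = <2, -4, -2> = 0·e1 - 2e2 - 2e3, so column 1 is <0, -2, -2>.
Repeating for e2, e3 and assembling the columns gives [[0, -3, 3], [-2, 0, -2], [-2, 2, 3]].

[[0, -3, 3], [-2, 0, -2], [-2, 2, 3]]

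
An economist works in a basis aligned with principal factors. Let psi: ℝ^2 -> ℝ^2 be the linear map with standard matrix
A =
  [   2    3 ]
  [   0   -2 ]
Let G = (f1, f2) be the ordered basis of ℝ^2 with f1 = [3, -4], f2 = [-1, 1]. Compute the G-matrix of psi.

[[-2, 1], [0, 2]]

Let P have columns f1, f2. Then [psi]_G = P^(-1) A P.
Here det P = -1, so P^(-1) is integer; computing A P first and then P^(-1)(A P) gives [[-2, 1], [0, 2]].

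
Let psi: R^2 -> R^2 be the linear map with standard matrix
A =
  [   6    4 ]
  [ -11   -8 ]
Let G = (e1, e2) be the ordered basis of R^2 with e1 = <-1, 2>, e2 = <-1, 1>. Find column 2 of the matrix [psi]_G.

Compute psi(e2) = A e2 = <-2, 3> in standard coordinates.
Then write this in G-coordinates: solve for y in y_1 e1 + y_2 e2 = <-2, 3>.
This gives y = <1, 1>, which is column 2 of [psi]_G.

<1, 1>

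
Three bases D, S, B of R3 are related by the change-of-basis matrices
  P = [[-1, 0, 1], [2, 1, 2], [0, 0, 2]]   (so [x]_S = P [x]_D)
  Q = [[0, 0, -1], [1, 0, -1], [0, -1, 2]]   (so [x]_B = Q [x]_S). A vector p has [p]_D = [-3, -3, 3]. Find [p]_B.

[-6, 0, 15]

Composing the changes, [p]_B = Q P [p]_D.
Q P = [[0, 0, -2], [-1, 0, -1], [-2, -1, 2]]; applying this to [-3, -3, 3] gives [-6, 0, 15].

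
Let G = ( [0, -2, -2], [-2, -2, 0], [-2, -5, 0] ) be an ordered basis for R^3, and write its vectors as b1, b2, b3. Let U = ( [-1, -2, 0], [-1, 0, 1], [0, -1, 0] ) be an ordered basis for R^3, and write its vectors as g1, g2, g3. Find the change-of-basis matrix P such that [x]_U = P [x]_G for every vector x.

[[2, 2, 2], [-2, 0, 0], [-2, -2, 1]]

Let M have columns bj and N have columns gj. Then for every x, N [x]_U = x = M [x]_G, so P = N^(-1) M.
Since det N = -1, N^(-1) has integer entries; multiplying gives P = [[2, 2, 2], [-2, 0, 0], [-2, -2, 1]].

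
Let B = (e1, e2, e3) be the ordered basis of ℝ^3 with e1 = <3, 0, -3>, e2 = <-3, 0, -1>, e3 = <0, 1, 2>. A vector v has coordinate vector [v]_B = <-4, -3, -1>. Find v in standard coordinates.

The coordinates say v = -4e1 - 3e2 - e3; adding the scaled basis vectors gives <-3, -1, 13>.

<-3, -1, 13>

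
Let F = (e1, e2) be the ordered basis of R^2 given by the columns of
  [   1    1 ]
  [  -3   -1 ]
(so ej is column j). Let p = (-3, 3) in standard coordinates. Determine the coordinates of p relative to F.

(0, -3)

We seek scalars with c_1 e1 + c_2 e2 = p; equivalently solve M c = p where the columns of M are e1, e2.
System: c_1 + c_2 = -3, -3c_1 - c_2 = 3; solving gives c_1 = 0, c_2 = -3.
Check: 0·e1 - 3e2 = (-3, 3).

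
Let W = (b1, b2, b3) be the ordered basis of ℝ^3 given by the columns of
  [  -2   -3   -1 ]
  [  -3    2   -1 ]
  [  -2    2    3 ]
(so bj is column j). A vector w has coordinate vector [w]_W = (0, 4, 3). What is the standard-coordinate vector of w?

w = M [w]_W, where M has columns b1, ..., b3.
Carrying out the matrix-vector product, w = (-15, 5, 17).

(-15, 5, 17)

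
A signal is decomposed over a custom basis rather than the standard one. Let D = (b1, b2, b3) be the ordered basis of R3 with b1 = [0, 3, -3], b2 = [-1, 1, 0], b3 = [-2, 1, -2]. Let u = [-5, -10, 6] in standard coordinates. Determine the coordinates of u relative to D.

We seek scalars with c_1 b1 + ... + c_3 b3 = u; equivalently solve M c = u where the columns of M are b1, ..., b3.
Gaussian elimination on [M | u] yields c = (-4, -1, 3).
Check: -4b1 - b2 + 3b3 = [-5, -10, 6].

[-4, -1, 3]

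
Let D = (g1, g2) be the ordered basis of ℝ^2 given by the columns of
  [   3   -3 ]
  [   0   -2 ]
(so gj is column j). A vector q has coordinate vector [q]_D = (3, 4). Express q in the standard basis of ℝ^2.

(-3, -8)

The coordinates say q = 3g1 + 4g2; adding the scaled basis vectors gives (-3, -8).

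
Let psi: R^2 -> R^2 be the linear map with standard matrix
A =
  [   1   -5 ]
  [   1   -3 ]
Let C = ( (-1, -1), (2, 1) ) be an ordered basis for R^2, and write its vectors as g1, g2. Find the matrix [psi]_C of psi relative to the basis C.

With P the matrix whose columns are g1, g2, [psi]_C = P^(-1) A P.
Column by column: psi(g1) = A g1 = (4, 2); its C-coordinates (0, 2) give column 1.
Continuing for each basis vector yields [psi]_C = [[0, -1], [2, -2]].

[[0, -1], [2, -2]]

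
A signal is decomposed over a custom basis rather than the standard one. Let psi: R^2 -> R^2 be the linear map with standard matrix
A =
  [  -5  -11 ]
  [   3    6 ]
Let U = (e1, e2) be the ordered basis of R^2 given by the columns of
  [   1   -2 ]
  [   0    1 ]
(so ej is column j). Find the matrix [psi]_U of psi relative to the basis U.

The j-th column of [psi]_U is [psi(ej)]_U.
psi(e1) = A e1 = <-5, 3> = e1 + 3e2, so column 1 is <1, 3>.
Repeating for e2 and assembling the columns gives [[1, -1], [3, 0]].

[[1, -1], [3, 0]]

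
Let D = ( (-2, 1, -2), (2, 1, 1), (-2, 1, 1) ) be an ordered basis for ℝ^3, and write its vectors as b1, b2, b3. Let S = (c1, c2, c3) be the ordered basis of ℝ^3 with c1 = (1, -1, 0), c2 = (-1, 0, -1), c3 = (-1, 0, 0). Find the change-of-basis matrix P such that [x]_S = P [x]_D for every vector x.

[[-1, -1, -1], [2, -1, -1], [-1, -2, 2]]

Let M have columns bj and N have columns cj. Then for every x, N [x]_S = x = M [x]_D, so P = N^(-1) M.
Since det N = -1, N^(-1) has integer entries; multiplying gives P = [[-1, -1, -1], [2, -1, -1], [-1, -2, 2]].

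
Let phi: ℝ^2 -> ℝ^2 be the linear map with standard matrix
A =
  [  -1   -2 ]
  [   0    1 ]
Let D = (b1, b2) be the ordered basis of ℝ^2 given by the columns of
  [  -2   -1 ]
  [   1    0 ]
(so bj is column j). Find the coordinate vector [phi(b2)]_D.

Column 2 of [phi]_D is the D-coordinate vector of phi(b2).
In standard coordinates phi(b2) = A b2 = [1, 0].
Converting to D: [1, 0] = 0·b1 - b2, so the coordinate vector is [0, -1].

[0, -1]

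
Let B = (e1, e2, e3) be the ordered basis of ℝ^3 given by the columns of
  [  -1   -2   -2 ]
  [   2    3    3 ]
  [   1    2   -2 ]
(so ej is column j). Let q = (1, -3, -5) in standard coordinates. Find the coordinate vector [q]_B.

(-3, 0, 1)

[q]_B is the unique c with M c = q, where M has columns e1, ..., e3.
Solving this 3x3 system gives c = (-3, 0, 1).
Check: -3e1 + 0·e2 + e3 = (1, -3, -5).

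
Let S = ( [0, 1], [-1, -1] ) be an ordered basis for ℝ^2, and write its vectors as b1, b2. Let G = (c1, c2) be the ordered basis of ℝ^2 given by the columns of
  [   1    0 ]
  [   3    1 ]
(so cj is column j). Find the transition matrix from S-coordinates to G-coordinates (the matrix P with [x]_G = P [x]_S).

[[0, -1], [1, 2]]

Column j of P is [bj]_G, since P maps S-coordinates to G-coordinates.
Expressing b1 in G: b1 = 0·c1 + c2, so column 1 of P is [0, 1].
Doing the same for each bj gives P = [[0, -1], [1, 2]].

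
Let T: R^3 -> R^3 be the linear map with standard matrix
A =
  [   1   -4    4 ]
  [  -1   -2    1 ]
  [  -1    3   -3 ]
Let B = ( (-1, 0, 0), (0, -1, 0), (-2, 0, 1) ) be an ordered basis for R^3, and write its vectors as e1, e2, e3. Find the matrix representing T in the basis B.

The j-th column of [T]_B is [T(ej)]_B.
T(e1) = A e1 = (-1, 1, 1) = -e1 - e2 + e3, so column 1 is (-1, -1, 1).
Repeating for e2, e3 and assembling the columns gives [[-1, 2, 0], [-1, -2, -3], [1, -3, -1]].

[[-1, 2, 0], [-1, -2, -3], [1, -3, -1]]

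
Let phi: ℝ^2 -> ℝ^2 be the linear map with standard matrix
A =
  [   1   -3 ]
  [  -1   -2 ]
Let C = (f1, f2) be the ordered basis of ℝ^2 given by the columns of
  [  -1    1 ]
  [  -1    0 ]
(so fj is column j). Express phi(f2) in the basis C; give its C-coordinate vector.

<1, 2>

Compute phi(f2) = A f2 = <1, -1> in standard coordinates.
Then write this in C-coordinates: solve for y in y_1 f1 + y_2 f2 = <1, -1>.
This gives y = <1, 2>, which is column 2 of [phi]_C.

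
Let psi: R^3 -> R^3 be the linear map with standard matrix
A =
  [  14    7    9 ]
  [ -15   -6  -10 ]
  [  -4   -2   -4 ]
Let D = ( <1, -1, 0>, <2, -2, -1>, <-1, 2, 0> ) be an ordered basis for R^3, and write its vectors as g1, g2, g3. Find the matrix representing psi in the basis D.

[[1, 2, 3], [2, 0, 0], [-2, -3, 3]]

Let P have columns g1, ..., g3. Then [psi]_D = P^(-1) A P.
Here det P = 1, so P^(-1) is integer; computing A P first and then P^(-1)(A P) gives [[1, 2, 3], [2, 0, 0], [-2, -3, 3]].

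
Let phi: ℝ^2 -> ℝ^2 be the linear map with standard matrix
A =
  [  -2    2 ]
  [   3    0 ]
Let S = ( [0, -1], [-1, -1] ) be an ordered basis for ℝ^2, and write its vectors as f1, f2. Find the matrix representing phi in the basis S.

[[-2, 3], [2, 0]]

Let P have columns f1, f2. Then [phi]_S = P^(-1) A P.
Here det P = -1, so P^(-1) is integer; computing A P first and then P^(-1)(A P) gives [[-2, 3], [2, 0]].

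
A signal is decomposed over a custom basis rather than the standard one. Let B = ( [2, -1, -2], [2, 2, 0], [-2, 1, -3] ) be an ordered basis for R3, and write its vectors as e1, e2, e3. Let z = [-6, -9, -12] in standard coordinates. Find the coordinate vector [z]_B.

[3, -4, 2]

Write z = c_1 e1 + ... + c_3 e3 and solve for the c_i.
Solving this 3x3 system gives c = (3, -4, 2).
Check: 3e1 - 4e2 + 2e3 = [-6, -9, -12].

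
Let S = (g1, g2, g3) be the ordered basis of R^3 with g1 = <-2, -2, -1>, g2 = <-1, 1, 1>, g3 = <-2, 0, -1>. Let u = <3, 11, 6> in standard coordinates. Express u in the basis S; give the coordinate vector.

[u]_S is the unique c with M c = u, where M has columns g1, ..., g3.
Row-reducing the augmented matrix [M | u] gives c = (-4, 3, 1).
Check: -4g1 + 3g2 + g3 = <3, 11, 6>.

<-4, 3, 1>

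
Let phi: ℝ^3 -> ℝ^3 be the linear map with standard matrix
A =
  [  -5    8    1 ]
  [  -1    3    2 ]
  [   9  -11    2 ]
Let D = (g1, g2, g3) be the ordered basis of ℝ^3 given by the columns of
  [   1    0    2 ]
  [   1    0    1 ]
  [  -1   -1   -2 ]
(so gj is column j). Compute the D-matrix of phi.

The j-th column of [phi]_D is [phi(gj)]_D.
phi(g1) = A g1 = (2, 0, -4) = -2g1 + 2g2 + 2g3, so column 1 is (-2, 2, 2).
Repeating for g2, g3 and assembling the columns gives [[-2, -3, -2], [2, 3, 1], [2, 1, -1]].

[[-2, -3, -2], [2, 3, 1], [2, 1, -1]]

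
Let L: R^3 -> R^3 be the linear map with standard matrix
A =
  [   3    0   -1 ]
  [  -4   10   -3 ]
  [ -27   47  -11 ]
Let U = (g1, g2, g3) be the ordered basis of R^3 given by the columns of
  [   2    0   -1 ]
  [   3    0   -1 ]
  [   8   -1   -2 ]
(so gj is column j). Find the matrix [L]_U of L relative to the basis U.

The j-th column of [L]_U is [L(gj)]_U.
L(g1) = A g1 = [-2, -2, -1] = 0·g1 - 3g2 + 2g3, so column 1 is [0, -3, 2].
Repeating for g2, g3 and assembling the columns gives [[0, 2, 1], [-3, -1, 0], [2, 3, 3]].

[[0, 2, 1], [-3, -1, 0], [2, 3, 3]]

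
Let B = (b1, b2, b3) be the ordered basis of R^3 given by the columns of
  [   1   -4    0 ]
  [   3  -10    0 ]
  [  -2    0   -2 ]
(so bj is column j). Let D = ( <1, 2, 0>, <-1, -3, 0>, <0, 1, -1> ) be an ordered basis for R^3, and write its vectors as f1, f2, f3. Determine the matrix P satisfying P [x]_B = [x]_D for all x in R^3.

Let M have columns bj and N have columns fj. Then for every x, N [x]_D = x = M [x]_B, so P = N^(-1) M.
Since det N = 1, N^(-1) has integer entries; multiplying gives P = [[2, -2, 2], [1, 2, 2], [2, 0, 2]].

[[2, -2, 2], [1, 2, 2], [2, 0, 2]]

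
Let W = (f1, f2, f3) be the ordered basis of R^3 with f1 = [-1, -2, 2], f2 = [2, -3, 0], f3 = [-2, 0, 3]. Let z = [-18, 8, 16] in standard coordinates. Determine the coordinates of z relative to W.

[2, -4, 4]

We seek scalars with c_1 f1 + ... + c_3 f3 = z; equivalently solve M c = z where the columns of M are f1, ..., f3.
Row-reducing the augmented matrix [M | z] gives c = (2, -4, 4).
Check: 2f1 - 4f2 + 4f3 = [-18, 8, 16].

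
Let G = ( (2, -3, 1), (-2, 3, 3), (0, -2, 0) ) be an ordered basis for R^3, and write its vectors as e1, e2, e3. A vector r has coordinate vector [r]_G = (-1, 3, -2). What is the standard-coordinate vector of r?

(-8, 16, 8)

The coordinates say r = -e1 + 3e2 - 2e3; adding the scaled basis vectors gives (-8, 16, 8).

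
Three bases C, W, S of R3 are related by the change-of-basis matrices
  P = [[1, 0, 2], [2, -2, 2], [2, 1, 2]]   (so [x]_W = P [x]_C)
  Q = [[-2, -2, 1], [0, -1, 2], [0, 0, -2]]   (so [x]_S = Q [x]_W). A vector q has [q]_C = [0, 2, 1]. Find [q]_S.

[4, 10, -8]

First [q]_W = P [q]_C = [2, -2, 4].
Then [q]_S = Q [q]_W = [4, 10, -8].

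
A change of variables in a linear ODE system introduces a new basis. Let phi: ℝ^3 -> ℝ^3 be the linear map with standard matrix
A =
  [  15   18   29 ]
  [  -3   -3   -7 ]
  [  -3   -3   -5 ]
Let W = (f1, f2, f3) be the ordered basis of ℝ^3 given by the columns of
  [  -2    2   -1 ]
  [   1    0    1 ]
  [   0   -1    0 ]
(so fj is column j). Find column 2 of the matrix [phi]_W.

<0, 1, 1>

Column 2 of [phi]_W is the W-coordinate vector of phi(f2).
In standard coordinates phi(f2) = A f2 = <1, 1, -1>.
Converting to W: <1, 1, -1> = 0·f1 + f2 + f3, so the coordinate vector is <0, 1, 1>.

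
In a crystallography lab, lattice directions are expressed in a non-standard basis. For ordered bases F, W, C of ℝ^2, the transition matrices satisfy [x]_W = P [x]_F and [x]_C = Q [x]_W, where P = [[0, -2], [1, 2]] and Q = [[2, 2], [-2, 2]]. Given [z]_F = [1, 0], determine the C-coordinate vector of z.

[2, 2]

Composing the changes, [z]_C = Q P [z]_F.
Q P = [[2, 0], [2, 8]]; applying this to [1, 0] gives [2, 2].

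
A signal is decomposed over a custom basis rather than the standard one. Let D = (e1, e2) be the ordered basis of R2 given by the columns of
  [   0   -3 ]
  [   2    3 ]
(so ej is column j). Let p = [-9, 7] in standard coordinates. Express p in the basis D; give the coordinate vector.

[-1, 3]

Write p = c_1 e1 + c_2 e2 and solve for the c_i.
System: 0c_1 - 3c_2 = -9, 2c_1 + 3c_2 = 7; solving gives c_1 = -1, c_2 = 3.
Check: -e1 + 3e2 = [-9, 7].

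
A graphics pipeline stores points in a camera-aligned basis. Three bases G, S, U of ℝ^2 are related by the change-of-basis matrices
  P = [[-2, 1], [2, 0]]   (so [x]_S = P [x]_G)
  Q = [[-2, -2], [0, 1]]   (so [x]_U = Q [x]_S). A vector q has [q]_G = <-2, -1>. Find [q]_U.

First [q]_S = P [q]_G = <3, -4>.
Then [q]_U = Q [q]_S = <2, -4>.

<2, -4>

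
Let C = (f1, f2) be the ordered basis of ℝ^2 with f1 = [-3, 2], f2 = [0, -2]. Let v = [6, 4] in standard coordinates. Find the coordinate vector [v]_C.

We seek scalars with c_1 f1 + c_2 f2 = v; equivalently solve M c = v where the columns of M are f1, f2.
System: -3c_1 + 0c_2 = 6, 2c_1 - 2c_2 = 4; solving gives c_1 = -2, c_2 = -4.
Check: -2f1 - 4f2 = [6, 4].

[-2, -4]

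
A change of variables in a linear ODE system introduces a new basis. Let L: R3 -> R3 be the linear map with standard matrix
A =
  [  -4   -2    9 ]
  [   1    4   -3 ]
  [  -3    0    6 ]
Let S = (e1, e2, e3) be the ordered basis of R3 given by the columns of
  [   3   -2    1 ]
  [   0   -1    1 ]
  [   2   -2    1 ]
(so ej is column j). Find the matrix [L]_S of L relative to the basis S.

Let P have columns e1, ..., e3. Then [L]_S = P^(-1) A P.
Here det P = 1, so P^(-1) is integer; computing A P first and then P^(-1)(A P) gives [[3, -2, 0], [0, 2, -1], [-3, 2, 1]].

[[3, -2, 0], [0, 2, -1], [-3, 2, 1]]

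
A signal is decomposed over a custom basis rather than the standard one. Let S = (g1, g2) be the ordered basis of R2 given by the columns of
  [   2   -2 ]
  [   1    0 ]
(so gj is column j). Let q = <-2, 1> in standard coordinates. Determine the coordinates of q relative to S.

<1, 2>

We seek scalars with c_1 g1 + c_2 g2 = q; equivalently solve M c = q where the columns of M are g1, g2.
System: 2c_1 - 2c_2 = -2, c_1 + 0c_2 = 1; solving gives c_1 = 1, c_2 = 2.
Check: g1 + 2g2 = <-2, 1>.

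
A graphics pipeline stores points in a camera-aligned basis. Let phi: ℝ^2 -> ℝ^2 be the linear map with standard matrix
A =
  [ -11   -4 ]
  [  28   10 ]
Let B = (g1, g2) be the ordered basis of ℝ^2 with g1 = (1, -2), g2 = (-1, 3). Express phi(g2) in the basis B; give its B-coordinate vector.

Column 2 of [phi]_B is the B-coordinate vector of phi(g2).
In standard coordinates phi(g2) = A g2 = (-1, 2).
Converting to B: (-1, 2) = -g1 + 0·g2, so the coordinate vector is (-1, 0).

(-1, 0)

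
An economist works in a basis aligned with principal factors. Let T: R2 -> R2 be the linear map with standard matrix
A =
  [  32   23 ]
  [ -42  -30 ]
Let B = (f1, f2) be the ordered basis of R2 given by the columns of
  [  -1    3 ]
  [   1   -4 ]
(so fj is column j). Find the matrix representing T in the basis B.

[[0, 2], [-3, 2]]

With P the matrix whose columns are f1, f2, [T]_B = P^(-1) A P.
Column by column: T(f1) = A f1 = <-9, 12>; its B-coordinates <0, -3> give column 1.
Continuing for each basis vector yields [T]_B = [[0, 2], [-3, 2]].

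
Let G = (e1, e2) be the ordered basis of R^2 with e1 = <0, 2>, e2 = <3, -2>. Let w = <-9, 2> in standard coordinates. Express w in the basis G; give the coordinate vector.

<-2, -3>

[w]_G is the unique c with M c = w, where M has columns e1, e2.
System: 0c_1 + 3c_2 = -9, 2c_1 - 2c_2 = 2; solving gives c_1 = -2, c_2 = -3.
Check: -2e1 - 3e2 = <-9, 2>.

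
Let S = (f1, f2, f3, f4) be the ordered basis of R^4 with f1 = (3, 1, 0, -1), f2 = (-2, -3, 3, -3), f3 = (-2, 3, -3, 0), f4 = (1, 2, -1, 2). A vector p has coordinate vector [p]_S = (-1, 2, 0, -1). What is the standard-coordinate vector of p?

By definition p = -f1 + 2f2 + 0·f3 - f4.
Summing componentwise gives (-8, -9, 7, -7).

(-8, -9, 7, -7)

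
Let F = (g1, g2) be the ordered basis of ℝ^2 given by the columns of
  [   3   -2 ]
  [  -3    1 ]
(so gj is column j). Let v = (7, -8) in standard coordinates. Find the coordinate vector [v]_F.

(3, 1)

Write v = c_1 g1 + c_2 g2 and solve for the c_i.
System: 3c_1 - 2c_2 = 7, -3c_1 + c_2 = -8; solving gives c_1 = 3, c_2 = 1.
Check: 3g1 + g2 = (7, -8).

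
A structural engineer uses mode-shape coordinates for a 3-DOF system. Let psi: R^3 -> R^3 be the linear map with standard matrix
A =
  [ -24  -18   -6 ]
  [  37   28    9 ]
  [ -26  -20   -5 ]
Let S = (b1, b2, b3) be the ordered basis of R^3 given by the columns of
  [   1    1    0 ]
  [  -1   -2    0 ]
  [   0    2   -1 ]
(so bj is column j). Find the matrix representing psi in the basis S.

With P the matrix whose columns are b1, ..., b3, [psi]_S = P^(-1) A P.
Column by column: psi(b1) = A b1 = [-6, 9, -6]; its S-coordinates [-3, -3, 0] give column 1.
Continuing for each basis vector yields [psi]_S = [[-3, -1, 3], [-3, 1, 3], [0, -2, 1]].

[[-3, -1, 3], [-3, 1, 3], [0, -2, 1]]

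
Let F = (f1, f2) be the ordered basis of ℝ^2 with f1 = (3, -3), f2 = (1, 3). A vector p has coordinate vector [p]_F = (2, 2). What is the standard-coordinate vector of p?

(8, 0)

By definition p = 2f1 + 2f2.
Summing componentwise gives (8, 0).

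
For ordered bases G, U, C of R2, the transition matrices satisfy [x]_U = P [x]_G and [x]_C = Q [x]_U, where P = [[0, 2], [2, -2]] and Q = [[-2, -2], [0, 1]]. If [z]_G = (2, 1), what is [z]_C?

Composing the changes, [z]_C = Q P [z]_G.
Q P = [[-4, 0], [2, -2]]; applying this to (2, 1) gives (-8, 2).

(-8, 2)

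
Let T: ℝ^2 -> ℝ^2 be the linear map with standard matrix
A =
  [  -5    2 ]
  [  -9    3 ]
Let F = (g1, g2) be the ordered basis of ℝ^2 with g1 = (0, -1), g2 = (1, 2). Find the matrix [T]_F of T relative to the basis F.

Let P have columns g1, g2. Then [T]_F = P^(-1) A P.
Here det P = 1, so P^(-1) is integer; computing A P first and then P^(-1)(A P) gives [[-1, 1], [-2, -1]].

[[-1, 1], [-2, -1]]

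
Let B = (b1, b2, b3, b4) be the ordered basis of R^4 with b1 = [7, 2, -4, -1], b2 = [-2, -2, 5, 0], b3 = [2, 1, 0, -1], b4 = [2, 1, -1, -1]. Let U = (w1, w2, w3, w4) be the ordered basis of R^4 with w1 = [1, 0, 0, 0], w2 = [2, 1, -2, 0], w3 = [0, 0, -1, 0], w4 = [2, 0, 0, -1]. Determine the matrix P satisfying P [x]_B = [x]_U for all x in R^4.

Column j of P is [bj]_U, since P maps B-coordinates to U-coordinates.
Expressing b1 in U: b1 = w1 + 2w2 + 0·w3 + w4, so column 1 of P is [1, 2, 0, 1].
Doing the same for each bj gives P = [[1, 2, -2, -2], [2, -2, 1, 1], [0, -1, -2, -1], [1, 0, 1, 1]].

[[1, 2, -2, -2], [2, -2, 1, 1], [0, -1, -2, -1], [1, 0, 1, 1]]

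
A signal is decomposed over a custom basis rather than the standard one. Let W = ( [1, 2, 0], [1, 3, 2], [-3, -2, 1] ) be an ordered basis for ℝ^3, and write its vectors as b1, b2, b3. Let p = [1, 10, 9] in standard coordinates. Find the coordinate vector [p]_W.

We seek scalars with c_1 b1 + ... + c_3 b3 = p; equivalently solve M c = p where the columns of M are b1, ..., b3.
Solving this 3x3 system gives c = (0, 4, 1).
Check: 0·b1 + 4b2 + b3 = [1, 10, 9].

[0, 4, 1]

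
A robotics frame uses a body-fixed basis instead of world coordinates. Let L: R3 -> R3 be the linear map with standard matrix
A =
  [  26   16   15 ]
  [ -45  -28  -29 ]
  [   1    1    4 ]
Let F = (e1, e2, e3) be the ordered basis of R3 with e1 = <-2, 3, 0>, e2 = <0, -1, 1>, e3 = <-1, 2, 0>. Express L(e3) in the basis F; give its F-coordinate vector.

<-2, 1, -2>

Compute L(e3) = A e3 = <6, -11, 1> in standard coordinates.
Then write this in F-coordinates: solve for y in y_1 e1 + ... + y_3 e3 = <6, -11, 1>.
This gives y = <-2, 1, -2>, which is column 3 of [L]_F.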